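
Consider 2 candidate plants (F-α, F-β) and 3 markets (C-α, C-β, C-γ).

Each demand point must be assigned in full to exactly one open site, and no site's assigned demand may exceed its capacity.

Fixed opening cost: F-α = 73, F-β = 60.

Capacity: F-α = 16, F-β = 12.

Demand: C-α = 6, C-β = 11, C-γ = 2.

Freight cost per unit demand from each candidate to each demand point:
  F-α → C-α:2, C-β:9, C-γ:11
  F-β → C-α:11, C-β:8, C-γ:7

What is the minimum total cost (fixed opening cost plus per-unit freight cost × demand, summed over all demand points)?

255

Open {F-α, F-β}; cheapest assignment that respects the capacities:
  F-α (cap 16, load 8): C-α, C-γ — cost 6×2 + 2×11 = 34
  F-β (cap 12, load 11): C-β — cost 11×8 = 88
  Shipping 122, fixed 133 → total 255.
  Any other capacity-feasible assignment to {F-α, F-β} ships for at least 122.
Total demand is 19 and no other set of sites has combined capacity ≥ 19, so {F-α, F-β} is the only feasible choice of open sites. Minimum: 255.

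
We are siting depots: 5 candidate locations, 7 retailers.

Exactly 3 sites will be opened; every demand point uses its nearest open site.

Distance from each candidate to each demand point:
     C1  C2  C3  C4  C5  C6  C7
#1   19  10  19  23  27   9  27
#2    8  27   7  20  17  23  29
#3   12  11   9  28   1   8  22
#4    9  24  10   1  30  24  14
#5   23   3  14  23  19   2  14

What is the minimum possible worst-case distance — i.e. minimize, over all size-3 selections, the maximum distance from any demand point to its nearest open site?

14

Open {#1, #3, #4}.
  Farthest demand point is C7 at distance 14 (to #4); all others are ≤ 14.
With {#2, #3, #4} the worst case is 14.
With {#3, #4, #5} the worst case is 14.
No size-3 selection achieves below 14.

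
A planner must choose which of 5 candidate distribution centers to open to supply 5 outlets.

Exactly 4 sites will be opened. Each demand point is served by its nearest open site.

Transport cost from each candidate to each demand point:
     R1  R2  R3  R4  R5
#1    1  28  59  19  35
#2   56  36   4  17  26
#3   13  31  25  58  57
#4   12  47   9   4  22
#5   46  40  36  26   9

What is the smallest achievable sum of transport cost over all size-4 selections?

46

Open {#1, #2, #4, #5}.
  R1→#1 1, R2→#1 28, R3→#2 4, R4→#4 4, R5→#5 9  ⇒ total 46.
Compare {#1, #3, #4, #5}: total 51.
Compare {#1, #2, #3, #4}: total 59.
No size-4 selection does better; minimum is 46.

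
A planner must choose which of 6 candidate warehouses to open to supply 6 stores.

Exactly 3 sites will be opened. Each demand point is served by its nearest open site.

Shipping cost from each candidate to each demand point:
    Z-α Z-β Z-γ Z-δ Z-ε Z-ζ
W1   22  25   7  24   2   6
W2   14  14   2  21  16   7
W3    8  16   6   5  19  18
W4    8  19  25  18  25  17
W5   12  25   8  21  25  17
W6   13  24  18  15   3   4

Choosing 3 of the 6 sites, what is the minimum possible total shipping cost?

Open {W2, W3, W6}.
  Z-α→W3 8, Z-β→W2 14, Z-γ→W2 2, Z-δ→W3 5, Z-ε→W6 3, Z-ζ→W6 4  ⇒ total 36.
Compare {W1, W2, W3}: total 37.
Compare {W1, W3, W6}: total 41.
No size-3 selection does better; minimum is 36.

36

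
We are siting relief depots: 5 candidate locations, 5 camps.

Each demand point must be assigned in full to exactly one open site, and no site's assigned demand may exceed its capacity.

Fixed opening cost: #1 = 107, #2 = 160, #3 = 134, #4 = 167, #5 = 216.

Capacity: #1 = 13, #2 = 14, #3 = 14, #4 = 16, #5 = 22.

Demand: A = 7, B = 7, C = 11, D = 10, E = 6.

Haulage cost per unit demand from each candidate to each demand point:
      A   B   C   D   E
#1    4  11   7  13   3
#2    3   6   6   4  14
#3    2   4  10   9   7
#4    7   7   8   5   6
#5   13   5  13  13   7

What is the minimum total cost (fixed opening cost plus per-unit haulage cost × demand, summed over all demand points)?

613

Open {#1, #3, #4}; cheapest assignment that respects the capacities:
  #1 (cap 13, load 11): C — cost 11×7 = 77
  #3 (cap 14, load 14): A, B — cost 7×2 + 7×4 = 42
  #4 (cap 16, load 16): D, E — cost 10×5 + 6×6 = 86
  Shipping 205, fixed 408 → total 613.
  Any other capacity-feasible assignment to {#1, #3, #4} ships for at least 205.
Compare {#2, #3, #4}: its best feasible assignment gives total 655.
Compare {#1, #2, #4}: its best feasible assignment gives total 660.
Every other set of open sites that can feasibly serve all demand totals ≥ 655 even under its best assignment. Minimum: 613.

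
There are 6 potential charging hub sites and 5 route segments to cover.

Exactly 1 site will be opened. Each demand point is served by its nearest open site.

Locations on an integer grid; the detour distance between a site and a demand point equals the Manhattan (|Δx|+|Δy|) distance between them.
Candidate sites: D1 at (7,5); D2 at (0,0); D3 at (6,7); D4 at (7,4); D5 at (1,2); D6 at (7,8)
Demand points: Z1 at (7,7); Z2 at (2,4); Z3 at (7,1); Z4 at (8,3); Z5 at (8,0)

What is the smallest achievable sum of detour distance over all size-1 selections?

Open {D4}.
  Z1→D4 3, Z2→D4 5, Z3→D4 3, Z4→D4 2, Z5→D4 5  ⇒ total 18.
Compare {D1}: total 21.
Compare {D3}: total 30.
No size-1 selection does better; minimum is 18.

18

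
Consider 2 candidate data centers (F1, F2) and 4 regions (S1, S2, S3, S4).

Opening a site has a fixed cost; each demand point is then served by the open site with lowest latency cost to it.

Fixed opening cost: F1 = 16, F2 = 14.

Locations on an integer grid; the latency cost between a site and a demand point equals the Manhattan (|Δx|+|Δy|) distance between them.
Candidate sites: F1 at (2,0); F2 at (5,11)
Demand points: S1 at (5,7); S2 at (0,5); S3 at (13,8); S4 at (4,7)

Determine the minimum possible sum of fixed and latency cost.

45

Open {F2}: assign each demand point to its cheapest open site.
  S1→F2 4, S2→F2 11, S3→F2 11, S4→F2 5
  latency cost 31, fixed 14 → total 45.
Compare {F1, F2}: latency cost 27 + fixed 30 = 57.
Compare {F1}: latency cost 45 + fixed 16 = 61.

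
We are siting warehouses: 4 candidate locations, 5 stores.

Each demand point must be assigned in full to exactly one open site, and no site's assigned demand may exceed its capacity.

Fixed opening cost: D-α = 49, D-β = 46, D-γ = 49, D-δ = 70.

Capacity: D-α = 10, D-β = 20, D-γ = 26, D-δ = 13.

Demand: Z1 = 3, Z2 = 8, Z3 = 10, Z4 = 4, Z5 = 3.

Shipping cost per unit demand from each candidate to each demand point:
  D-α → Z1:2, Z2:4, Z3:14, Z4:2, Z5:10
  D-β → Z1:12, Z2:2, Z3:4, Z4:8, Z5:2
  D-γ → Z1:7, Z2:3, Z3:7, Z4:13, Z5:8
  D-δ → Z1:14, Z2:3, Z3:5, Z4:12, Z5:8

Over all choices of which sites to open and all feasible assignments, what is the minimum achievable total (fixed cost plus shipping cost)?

Open {D-α, D-β}; cheapest assignment that respects the capacities:
  D-α (cap 10, load 10): Z1, Z4, Z5 — cost 3×2 + 4×2 + 3×10 = 44
  D-β (cap 20, load 18): Z2, Z3 — cost 8×2 + 10×4 = 56
  Shipping 100, fixed 95 → total 195.
  Any other capacity-feasible assignment to {D-α, D-β} ships for at least 100.
Compare {D-β, D-γ}: its best feasible assignment gives total 218.
Compare {D-α, D-β, D-γ}: its best feasible assignment gives total 228.
Every other set of open sites that can feasibly serve all demand totals ≥ 218 even under its best assignment. Minimum: 195.

195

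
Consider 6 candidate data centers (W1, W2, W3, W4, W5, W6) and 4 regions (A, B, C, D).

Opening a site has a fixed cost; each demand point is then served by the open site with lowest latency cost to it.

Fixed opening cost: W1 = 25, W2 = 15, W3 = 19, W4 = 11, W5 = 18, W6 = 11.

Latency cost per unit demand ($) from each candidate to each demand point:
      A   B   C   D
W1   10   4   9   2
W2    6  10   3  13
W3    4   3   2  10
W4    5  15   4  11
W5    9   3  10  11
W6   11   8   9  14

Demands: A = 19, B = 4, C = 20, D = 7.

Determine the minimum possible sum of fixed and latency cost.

Open {W1, W3}: assign each demand point to its cheapest open site.
  A→W3 19×4=76, B→W3 4×3=12, C→W3 20×2=40, D→W1 7×2=14
  latency cost 142, fixed 44 → total 186.
Compare {W1, W3, W4}: latency cost 142 + fixed 55 = 197.
Compare {W1, W3, W6}: latency cost 142 + fixed 55 = 197.
Compare {W1, W2, W3}: latency cost 142 + fixed 59 = 201.
All other subsets cost ≥ 197. Minimum total cost: 186.

186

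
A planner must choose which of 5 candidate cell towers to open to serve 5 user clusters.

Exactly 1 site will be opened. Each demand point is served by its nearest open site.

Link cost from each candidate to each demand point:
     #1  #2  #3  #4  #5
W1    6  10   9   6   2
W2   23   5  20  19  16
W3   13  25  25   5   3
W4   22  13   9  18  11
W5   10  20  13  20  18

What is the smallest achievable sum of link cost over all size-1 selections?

Open {W1}.
  #1→W1 6, #2→W1 10, #3→W1 9, #4→W1 6, #5→W1 2  ⇒ total 33.
Compare {W3}: total 71.
Compare {W4}: total 73.
No size-1 selection does better; minimum is 33.

33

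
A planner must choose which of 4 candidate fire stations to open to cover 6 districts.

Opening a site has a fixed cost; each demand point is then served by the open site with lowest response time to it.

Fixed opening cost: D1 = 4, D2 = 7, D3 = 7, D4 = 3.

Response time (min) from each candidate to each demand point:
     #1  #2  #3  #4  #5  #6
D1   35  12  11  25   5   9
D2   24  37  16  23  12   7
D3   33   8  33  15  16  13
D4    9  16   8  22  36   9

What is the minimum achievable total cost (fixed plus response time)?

68

Open {D1, D3, D4}: assign each demand point to its cheapest open site.
  #1→D4 9, #2→D3 8, #3→D4 8, #4→D3 15, #5→D1 5, #6→D1 9
  response time 54, fixed 14 → total 68.
Compare {D1, D4}: response time 65 + fixed 7 = 72.
Compare {D1, D2, D3, D4}: response time 52 + fixed 21 = 73.
Compare {D3, D4}: response time 65 + fixed 10 = 75.
All other subsets cost ≥ 72. Minimum total cost: 68.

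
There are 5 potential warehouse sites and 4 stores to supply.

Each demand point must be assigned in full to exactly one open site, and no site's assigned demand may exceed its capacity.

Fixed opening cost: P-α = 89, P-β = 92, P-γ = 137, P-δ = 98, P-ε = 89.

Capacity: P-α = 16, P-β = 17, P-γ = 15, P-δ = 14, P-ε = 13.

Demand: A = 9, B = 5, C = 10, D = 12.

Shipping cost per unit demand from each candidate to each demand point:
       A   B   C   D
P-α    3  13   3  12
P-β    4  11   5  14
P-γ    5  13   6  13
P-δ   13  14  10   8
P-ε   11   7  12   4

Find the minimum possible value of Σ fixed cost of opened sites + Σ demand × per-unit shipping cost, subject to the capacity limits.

439

Open {P-α, P-β, P-ε}; cheapest assignment that respects the capacities:
  P-α (cap 16, load 10): C — cost 10×3 = 30
  P-β (cap 17, load 14): A, B — cost 9×4 + 5×11 = 91
  P-ε (cap 13, load 12): D — cost 12×4 = 48
  Shipping 169, fixed 270 → total 439.
  Any other capacity-feasible assignment to {P-α, P-β, P-ε} ships for at least 169.
Compare {P-α, P-β, P-δ}: its best feasible assignment gives total 496.
Compare {P-α, P-γ, P-ε}: its best feasible assignment gives total 503.
Every other set of open sites that can feasibly serve all demand totals ≥ 496 even under its best assignment. Minimum: 439.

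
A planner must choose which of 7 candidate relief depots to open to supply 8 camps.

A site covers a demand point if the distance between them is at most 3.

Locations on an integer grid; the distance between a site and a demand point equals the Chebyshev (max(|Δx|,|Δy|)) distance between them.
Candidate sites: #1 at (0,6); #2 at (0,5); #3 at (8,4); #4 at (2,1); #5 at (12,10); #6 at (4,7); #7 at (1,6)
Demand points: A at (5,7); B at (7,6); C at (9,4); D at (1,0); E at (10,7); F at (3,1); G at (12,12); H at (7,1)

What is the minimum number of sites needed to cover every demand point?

Coverage sets (demand points within 3 of each site):
  #1: {}
  #2: {}
  #3: {A, B, C, E, H}
  #4: {D, F}
  #5: {E, G}
  #6: {A, B}
  #7: {}
No 2 sites suffice: every size-2 union leaves at least one demand point uncovered.
But {#3, #4, #5} covers everything, so the minimum is 3.

3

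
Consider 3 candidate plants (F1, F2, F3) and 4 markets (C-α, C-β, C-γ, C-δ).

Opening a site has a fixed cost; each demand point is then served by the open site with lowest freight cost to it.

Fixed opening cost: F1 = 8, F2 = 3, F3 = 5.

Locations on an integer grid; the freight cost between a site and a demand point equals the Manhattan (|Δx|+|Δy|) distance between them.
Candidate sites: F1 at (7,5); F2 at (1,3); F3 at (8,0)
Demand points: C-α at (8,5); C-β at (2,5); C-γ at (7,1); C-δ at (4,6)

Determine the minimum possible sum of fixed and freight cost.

Open {F1}: assign each demand point to its cheapest open site.
  C-α→F1 1, C-β→F1 5, C-γ→F1 4, C-δ→F1 4
  freight cost 14, fixed 8 → total 22.
Compare {F1, F2}: freight cost 12 + fixed 11 = 23.
Compare {F2, F3}: freight cost 16 + fixed 8 = 24.
Compare {F1, F3}: freight cost 12 + fixed 13 = 25.
All other subsets cost ≥ 23. Minimum total cost: 22.

22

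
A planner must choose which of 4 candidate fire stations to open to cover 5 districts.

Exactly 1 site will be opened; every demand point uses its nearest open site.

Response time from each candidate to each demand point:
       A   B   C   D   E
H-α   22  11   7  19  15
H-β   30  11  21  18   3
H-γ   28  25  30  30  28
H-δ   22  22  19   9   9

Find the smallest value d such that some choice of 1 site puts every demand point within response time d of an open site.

22

Open {H-α}.
  Farthest demand point is A at response time 22 (to H-α); all others are ≤ 22.
With {H-δ} the worst case is 22.
With {H-β} the worst case is 30.
No size-1 selection achieves below 22.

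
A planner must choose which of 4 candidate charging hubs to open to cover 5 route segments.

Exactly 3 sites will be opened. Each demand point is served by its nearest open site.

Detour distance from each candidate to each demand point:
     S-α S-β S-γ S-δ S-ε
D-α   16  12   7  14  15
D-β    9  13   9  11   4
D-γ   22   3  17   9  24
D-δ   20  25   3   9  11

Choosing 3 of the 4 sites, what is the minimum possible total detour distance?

28

Open {D-β, D-γ, D-δ}.
  S-α→D-β 9, S-β→D-γ 3, S-γ→D-δ 3, S-δ→D-γ 9, S-ε→D-β 4  ⇒ total 28.
Compare {D-α, D-β, D-γ}: total 32.
Compare {D-α, D-β, D-δ}: total 37.
No size-3 selection does better; minimum is 28.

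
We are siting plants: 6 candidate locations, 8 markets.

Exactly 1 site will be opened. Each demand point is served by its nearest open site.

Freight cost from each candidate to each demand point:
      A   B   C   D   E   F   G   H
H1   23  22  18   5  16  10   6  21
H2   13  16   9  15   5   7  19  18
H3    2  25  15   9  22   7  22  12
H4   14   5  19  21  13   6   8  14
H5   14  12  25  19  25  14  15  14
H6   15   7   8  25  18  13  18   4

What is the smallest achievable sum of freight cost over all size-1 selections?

100

Open {H4}.
  A→H4 14, B→H4 5, C→H4 19, D→H4 21, E→H4 13, F→H4 6, G→H4 8, H→H4 14  ⇒ total 100.
Compare {H2}: total 102.
Compare {H6}: total 108.
No size-1 selection does better; minimum is 100.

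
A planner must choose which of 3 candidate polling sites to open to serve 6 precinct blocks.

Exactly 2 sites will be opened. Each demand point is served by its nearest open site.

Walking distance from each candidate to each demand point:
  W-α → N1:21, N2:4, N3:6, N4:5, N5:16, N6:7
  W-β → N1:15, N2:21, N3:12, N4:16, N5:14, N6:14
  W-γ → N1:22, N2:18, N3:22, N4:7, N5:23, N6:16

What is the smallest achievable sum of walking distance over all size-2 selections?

Open {W-α, W-β}.
  N1→W-β 15, N2→W-α 4, N3→W-α 6, N4→W-α 5, N5→W-β 14, N6→W-α 7  ⇒ total 51.
Compare {W-α, W-γ}: total 59.
Compare {W-β, W-γ}: total 80.

51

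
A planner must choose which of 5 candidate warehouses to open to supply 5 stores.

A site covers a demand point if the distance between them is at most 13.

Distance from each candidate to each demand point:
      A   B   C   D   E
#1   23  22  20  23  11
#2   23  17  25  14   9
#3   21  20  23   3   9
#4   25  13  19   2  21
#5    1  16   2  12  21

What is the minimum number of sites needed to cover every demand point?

Coverage sets (demand points within 13 of each site):
  #1: {E}
  #2: {E}
  #3: {D, E}
  #4: {B, D}
  #5: {A, C, D}
No 2 sites suffice: every size-2 union leaves at least one demand point uncovered.
But {#1, #4, #5} covers everything, so the minimum is 3.

3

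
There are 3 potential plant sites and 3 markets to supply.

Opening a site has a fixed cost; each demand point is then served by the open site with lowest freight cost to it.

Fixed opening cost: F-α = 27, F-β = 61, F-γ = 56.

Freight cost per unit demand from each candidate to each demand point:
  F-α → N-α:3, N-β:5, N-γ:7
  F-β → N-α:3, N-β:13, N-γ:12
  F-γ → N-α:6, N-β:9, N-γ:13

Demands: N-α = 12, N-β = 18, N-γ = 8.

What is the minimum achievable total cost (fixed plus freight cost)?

Open {F-α}: assign each demand point to its cheapest open site.
  N-α→F-α 12×3=36, N-β→F-α 18×5=90, N-γ→F-α 8×7=56
  freight cost 182, fixed 27 → total 209.
Compare {F-α, F-γ}: freight cost 182 + fixed 83 = 265.
Compare {F-α, F-β}: freight cost 182 + fixed 88 = 270.
Compare {F-α, F-β, F-γ}: freight cost 182 + fixed 144 = 326.
All other subsets cost ≥ 265. Minimum total cost: 209.

209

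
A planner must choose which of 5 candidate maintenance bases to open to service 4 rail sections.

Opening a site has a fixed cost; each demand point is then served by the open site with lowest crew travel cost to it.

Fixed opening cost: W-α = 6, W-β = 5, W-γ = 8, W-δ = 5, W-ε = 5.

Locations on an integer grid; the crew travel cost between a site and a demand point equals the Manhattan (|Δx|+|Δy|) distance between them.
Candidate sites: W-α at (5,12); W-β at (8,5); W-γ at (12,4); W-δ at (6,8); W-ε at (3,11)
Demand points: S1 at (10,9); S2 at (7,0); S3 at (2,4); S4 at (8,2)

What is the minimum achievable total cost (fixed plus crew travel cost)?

27

Open {W-β}: assign each demand point to its cheapest open site.
  S1→W-β 6, S2→W-β 6, S3→W-β 7, S4→W-β 3
  crew travel cost 22, fixed 5 → total 27.
Compare {W-β, W-δ}: crew travel cost 21 + fixed 10 = 31.
Compare {W-β, W-ε}: crew travel cost 22 + fixed 10 = 32.
Compare {W-α, W-β}: crew travel cost 22 + fixed 11 = 33.
All other subsets cost ≥ 31. Minimum total cost: 27.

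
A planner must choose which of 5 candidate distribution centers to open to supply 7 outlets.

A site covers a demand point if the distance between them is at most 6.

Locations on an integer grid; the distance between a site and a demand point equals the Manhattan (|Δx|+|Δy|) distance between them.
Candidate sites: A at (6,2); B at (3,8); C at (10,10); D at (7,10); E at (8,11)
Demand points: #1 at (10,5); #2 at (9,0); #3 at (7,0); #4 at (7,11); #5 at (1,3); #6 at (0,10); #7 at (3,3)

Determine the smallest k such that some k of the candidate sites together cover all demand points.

Coverage sets (demand points within 6 of each site):
  A: {#2, #3, #5, #7}
  B: {#6, #7}
  C: {#1, #4}
  D: {#4}
  E: {#4}
No 2 sites suffice: every size-2 union leaves at least one demand point uncovered.
But {A, B, C} covers everything, so the minimum is 3.

3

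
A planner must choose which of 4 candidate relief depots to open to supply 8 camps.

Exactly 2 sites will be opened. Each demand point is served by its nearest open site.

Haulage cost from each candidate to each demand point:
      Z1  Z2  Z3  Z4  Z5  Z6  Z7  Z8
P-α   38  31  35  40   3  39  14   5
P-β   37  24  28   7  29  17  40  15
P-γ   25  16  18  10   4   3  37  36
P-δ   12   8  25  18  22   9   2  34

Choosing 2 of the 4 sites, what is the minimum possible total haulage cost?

Open {P-α, P-δ}.
  Z1→P-δ 12, Z2→P-δ 8, Z3→P-δ 25, Z4→P-δ 18, Z5→P-α 3, Z6→P-δ 9, Z7→P-δ 2, Z8→P-α 5  ⇒ total 82.
Compare {P-γ, P-δ}: total 91.
Compare {P-α, P-γ}: total 94.
No size-2 selection does better; minimum is 82.

82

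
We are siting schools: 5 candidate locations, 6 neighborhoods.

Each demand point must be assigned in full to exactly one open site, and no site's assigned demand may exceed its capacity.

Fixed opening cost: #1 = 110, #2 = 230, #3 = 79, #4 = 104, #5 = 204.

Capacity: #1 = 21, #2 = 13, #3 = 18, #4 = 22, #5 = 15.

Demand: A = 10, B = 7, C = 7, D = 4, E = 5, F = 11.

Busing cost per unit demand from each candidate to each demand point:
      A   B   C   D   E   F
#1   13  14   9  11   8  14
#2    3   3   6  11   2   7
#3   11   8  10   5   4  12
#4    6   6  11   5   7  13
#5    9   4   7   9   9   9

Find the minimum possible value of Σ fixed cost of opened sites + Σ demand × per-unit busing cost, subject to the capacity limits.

630

Open {#1, #3, #4}; cheapest assignment that respects the capacities:
  #1 (cap 21, load 7): C — cost 7×9 = 63
  #3 (cap 18, load 16): E, F — cost 5×4 + 11×12 = 152
  #4 (cap 22, load 21): A, B, D — cost 10×6 + 7×6 + 4×5 = 122
  Shipping 337, fixed 293 → total 630.
  Any other capacity-feasible assignment to {#1, #3, #4} ships for at least 337.
Compare {#3, #4, #5}: its best feasible assignment gives total 696.
Compare {#2, #3, #4}: its best feasible assignment gives total 702.
Every other set of open sites that can feasibly serve all demand totals ≥ 696 even under its best assignment. Minimum: 630.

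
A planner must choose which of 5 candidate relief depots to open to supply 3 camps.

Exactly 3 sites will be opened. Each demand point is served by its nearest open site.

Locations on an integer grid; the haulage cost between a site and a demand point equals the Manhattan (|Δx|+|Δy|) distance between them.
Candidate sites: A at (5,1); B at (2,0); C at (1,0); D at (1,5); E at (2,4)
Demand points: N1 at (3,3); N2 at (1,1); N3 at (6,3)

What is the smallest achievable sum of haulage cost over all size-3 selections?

Open {A, C, E}.
  N1→E 2, N2→C 1, N3→A 3  ⇒ total 6.
Compare {A, B, E}: total 7.
Compare {A, B, C}: total 8.
No size-3 selection does better; minimum is 6.

6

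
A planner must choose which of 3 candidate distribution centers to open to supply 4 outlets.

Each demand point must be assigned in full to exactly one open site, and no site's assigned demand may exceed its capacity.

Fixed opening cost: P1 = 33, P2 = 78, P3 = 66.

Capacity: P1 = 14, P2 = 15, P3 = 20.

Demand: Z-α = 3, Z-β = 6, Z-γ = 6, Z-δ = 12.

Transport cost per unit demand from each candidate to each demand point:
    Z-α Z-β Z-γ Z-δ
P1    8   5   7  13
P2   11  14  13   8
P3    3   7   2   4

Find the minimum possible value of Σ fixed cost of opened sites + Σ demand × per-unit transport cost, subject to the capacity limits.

213

Open {P1, P3}; cheapest assignment that respects the capacities:
  P1 (cap 14, load 9): Z-α, Z-β — cost 3×8 + 6×5 = 54
  P3 (cap 20, load 18): Z-γ, Z-δ — cost 6×2 + 12×4 = 60
  Shipping 114, fixed 99 → total 213.
  Any other capacity-feasible assignment to {P1, P3} ships for at least 114.
Compare {P1, P2, P3}: its best feasible assignment gives total 291.
Compare {P2, P3}: its best feasible assignment gives total 303.
Every other set of open sites that can feasibly serve all demand totals ≥ 291 even under its best assignment. Minimum: 213.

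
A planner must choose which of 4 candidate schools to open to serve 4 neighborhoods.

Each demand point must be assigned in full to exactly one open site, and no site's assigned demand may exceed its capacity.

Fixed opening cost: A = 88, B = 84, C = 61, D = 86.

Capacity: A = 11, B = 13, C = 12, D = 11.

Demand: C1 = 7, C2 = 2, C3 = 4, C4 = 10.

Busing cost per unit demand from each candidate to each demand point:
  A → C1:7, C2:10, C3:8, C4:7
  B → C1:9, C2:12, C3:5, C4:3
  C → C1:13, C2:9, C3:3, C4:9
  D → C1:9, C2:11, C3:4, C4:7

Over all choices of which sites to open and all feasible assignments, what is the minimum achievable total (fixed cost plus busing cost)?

302

Open {B, C}; cheapest assignment that respects the capacities:
  B (cap 13, load 12): C2, C4 — cost 2×12 + 10×3 = 54
  C (cap 12, load 11): C1, C3 — cost 7×13 + 4×3 = 103
  Shipping 157, fixed 145 → total 302.
  Any other capacity-feasible assignment to {B, C} ships for at least 157.
Compare {B, D}: its best feasible assignment gives total 303.
Compare {A, B}: its best feasible assignment gives total 307.
Every other set of open sites that can feasibly serve all demand totals ≥ 303 even under its best assignment. Minimum: 302.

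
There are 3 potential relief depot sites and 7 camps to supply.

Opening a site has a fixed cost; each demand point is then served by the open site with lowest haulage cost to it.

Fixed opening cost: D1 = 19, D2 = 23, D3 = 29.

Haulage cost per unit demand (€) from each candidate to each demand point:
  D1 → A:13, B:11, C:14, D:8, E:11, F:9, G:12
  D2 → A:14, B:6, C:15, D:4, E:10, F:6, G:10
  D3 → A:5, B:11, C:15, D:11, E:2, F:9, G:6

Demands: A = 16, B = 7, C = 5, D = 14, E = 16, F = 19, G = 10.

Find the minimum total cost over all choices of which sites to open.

511

Open {D2, D3}: assign each demand point to its cheapest open site.
  A→D3 16×5=80, B→D2 7×6=42, C→D2 5×15=75, D→D2 14×4=56, E→D3 16×2=32, F→D2 19×6=114, G→D3 10×6=60
  haulage cost 459, fixed 52 → total 511.
Compare {D1, D2, D3}: haulage cost 454 + fixed 71 = 525.
Compare {D1, D3}: haulage cost 602 + fixed 48 = 650.
Compare {D3}: haulage cost 649 + fixed 29 = 678.
All other subsets cost ≥ 525. Minimum total cost: 511.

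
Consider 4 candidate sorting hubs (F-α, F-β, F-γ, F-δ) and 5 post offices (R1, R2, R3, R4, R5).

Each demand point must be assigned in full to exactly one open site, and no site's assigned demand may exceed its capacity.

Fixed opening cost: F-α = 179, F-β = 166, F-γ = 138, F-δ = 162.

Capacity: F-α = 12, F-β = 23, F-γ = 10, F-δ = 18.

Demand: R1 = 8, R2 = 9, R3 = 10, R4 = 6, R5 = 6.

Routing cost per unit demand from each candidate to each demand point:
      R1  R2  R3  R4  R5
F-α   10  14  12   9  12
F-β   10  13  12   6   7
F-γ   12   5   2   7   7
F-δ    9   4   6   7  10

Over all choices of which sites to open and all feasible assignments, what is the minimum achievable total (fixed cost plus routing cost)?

Open {F-β, F-δ}; cheapest assignment that respects the capacities:
  F-β (cap 23, load 22): R3, R4, R5 — cost 10×12 + 6×6 + 6×7 = 198
  F-δ (cap 18, load 17): R1, R2 — cost 8×9 + 9×4 = 108
  Shipping 306, fixed 328 → total 634.
  Any other capacity-feasible assignment to {F-β, F-δ} ships for at least 306.
Compare {F-β, F-γ, F-δ}: its best feasible assignment gives total 672.
Compare {F-α, F-γ, F-δ}: its best feasible assignment gives total 733.
Every other set of open sites that can feasibly serve all demand totals ≥ 672 even under its best assignment. Minimum: 634.

634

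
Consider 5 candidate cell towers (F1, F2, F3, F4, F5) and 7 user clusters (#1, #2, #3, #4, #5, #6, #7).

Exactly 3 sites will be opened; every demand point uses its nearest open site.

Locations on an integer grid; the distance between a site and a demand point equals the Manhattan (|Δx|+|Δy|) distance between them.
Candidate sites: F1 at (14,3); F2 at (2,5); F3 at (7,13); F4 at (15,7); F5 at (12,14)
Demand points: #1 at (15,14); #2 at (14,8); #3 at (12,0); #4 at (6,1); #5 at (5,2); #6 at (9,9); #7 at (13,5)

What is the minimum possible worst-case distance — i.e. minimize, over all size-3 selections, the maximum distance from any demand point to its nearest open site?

Open {F1, F2, F4}.
  Farthest demand point is #4 at distance 8 (to F2); all others are ≤ 8.
With {F1, F2, F5} the worst case is 8.
With {F1, F2, F3} the worst case is 9.
No size-3 selection achieves below 8.

8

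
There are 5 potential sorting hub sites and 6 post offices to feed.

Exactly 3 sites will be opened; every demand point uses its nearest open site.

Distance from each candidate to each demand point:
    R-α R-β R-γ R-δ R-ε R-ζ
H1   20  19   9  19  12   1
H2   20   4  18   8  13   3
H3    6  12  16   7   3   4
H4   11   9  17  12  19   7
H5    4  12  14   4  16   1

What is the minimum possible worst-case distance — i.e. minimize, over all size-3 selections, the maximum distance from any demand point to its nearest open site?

Open {H1, H2, H3}.
  Farthest demand point is R-γ at distance 9 (to H1); all others are ≤ 9.
With {H1, H3, H4} the worst case is 9.
With {H1, H2, H4} the worst case is 12.
No size-3 selection achieves below 9.

9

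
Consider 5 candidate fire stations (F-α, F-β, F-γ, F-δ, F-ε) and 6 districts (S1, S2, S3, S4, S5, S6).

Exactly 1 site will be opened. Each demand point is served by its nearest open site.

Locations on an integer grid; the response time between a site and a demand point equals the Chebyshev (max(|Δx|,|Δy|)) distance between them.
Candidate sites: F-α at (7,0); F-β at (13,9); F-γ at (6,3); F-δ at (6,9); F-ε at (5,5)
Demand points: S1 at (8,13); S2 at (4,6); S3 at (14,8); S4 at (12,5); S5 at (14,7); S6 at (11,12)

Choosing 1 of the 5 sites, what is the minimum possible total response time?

24

Open {F-β}.
  S1→F-β 5, S2→F-β 9, S3→F-β 1, S4→F-β 4, S5→F-β 2, S6→F-β 3  ⇒ total 24.
Compare {F-δ}: total 34.
Compare {F-ε}: total 41.
No size-1 selection does better; minimum is 24.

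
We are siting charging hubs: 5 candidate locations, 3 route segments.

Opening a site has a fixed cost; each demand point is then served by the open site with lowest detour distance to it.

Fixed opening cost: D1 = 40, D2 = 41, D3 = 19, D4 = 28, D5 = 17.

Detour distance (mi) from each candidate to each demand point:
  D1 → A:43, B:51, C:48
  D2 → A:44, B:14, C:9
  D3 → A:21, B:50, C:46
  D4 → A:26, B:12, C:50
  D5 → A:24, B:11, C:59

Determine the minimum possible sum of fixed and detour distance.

102

Open {D2, D5}: assign each demand point to its cheapest open site.
  A→D5 24, B→D5 11, C→D2 9
  detour distance 44, fixed 58 → total 102.
Compare {D2, D3}: detour distance 44 + fixed 60 = 104.
Compare {D2}: detour distance 67 + fixed 41 = 108.
Compare {D5}: detour distance 94 + fixed 17 = 111.
All other subsets cost ≥ 104. Minimum total cost: 102.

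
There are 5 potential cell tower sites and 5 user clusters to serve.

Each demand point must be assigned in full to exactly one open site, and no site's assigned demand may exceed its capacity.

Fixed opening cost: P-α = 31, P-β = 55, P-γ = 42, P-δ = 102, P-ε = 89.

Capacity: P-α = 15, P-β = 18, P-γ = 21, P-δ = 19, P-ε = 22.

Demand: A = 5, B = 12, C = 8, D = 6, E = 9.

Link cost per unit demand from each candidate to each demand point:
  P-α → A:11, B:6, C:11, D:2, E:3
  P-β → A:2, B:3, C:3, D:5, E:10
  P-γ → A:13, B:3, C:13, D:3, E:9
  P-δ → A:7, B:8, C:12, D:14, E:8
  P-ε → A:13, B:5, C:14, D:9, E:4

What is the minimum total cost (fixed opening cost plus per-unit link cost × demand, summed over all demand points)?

Open {P-α, P-β, P-γ}; cheapest assignment that respects the capacities:
  P-α (cap 15, load 15): D, E — cost 6×2 + 9×3 = 39
  P-β (cap 18, load 13): A, C — cost 5×2 + 8×3 = 34
  P-γ (cap 21, load 12): B — cost 12×3 = 36
  Shipping 109, fixed 128 → total 237.
  Any other capacity-feasible assignment to {P-α, P-β, P-γ} ships for at least 109.
Compare {P-α, P-β, P-ε}: its best feasible assignment gives total 308.
Compare {P-β, P-γ, P-ε}: its best feasible assignment gives total 310.
Every other set of open sites that can feasibly serve all demand totals ≥ 308 even under its best assignment. Minimum: 237.

237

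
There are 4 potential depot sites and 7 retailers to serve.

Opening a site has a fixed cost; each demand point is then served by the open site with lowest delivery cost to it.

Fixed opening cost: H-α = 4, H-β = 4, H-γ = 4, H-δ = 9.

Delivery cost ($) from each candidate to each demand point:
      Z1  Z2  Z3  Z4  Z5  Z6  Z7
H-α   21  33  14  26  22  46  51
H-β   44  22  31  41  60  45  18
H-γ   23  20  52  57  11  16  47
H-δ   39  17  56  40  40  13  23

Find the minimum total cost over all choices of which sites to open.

Open {H-α, H-β, H-γ}: assign each demand point to its cheapest open site.
  Z1→H-α 21, Z2→H-γ 20, Z3→H-α 14, Z4→H-α 26, Z5→H-γ 11, Z6→H-γ 16, Z7→H-β 18
  delivery cost 126, fixed 12 → total 138.
Compare {H-α, H-β, H-γ, H-δ}: delivery cost 120 + fixed 21 = 141.
Compare {H-α, H-γ, H-δ}: delivery cost 125 + fixed 17 = 142.
Compare {H-α, H-β, H-δ}: delivery cost 131 + fixed 17 = 148.
All other subsets cost ≥ 141. Minimum total cost: 138.

138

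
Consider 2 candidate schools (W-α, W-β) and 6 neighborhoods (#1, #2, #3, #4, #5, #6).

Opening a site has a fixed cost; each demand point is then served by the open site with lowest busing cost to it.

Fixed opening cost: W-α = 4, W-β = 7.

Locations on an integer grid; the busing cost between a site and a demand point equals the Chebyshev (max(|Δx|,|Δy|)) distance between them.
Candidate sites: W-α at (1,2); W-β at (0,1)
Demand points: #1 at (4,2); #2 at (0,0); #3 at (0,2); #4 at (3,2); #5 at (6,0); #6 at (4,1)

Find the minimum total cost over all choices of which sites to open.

20

Open {W-α}: assign each demand point to its cheapest open site.
  #1→W-α 3, #2→W-α 2, #3→W-α 1, #4→W-α 2, #5→W-α 5, #6→W-α 3
  busing cost 16, fixed 4 → total 20.
Compare {W-β}: busing cost 19 + fixed 7 = 26.
Compare {W-α, W-β}: busing cost 15 + fixed 11 = 26.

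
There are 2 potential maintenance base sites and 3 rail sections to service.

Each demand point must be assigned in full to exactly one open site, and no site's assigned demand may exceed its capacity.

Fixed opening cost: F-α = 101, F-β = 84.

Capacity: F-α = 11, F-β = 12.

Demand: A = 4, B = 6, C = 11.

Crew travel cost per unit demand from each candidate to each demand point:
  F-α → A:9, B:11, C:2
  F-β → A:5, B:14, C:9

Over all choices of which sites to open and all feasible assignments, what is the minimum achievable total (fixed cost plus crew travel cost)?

311

Open {F-α, F-β}; cheapest assignment that respects the capacities:
  F-α (cap 11, load 11): C — cost 11×2 = 22
  F-β (cap 12, load 10): A, B — cost 4×5 + 6×14 = 104
  Shipping 126, fixed 185 → total 311.
  Any other capacity-feasible assignment to {F-α, F-β} ships for at least 126.
Total demand is 21 and no other set of sites has combined capacity ≥ 21, so {F-α, F-β} is the only feasible choice of open sites. Minimum: 311.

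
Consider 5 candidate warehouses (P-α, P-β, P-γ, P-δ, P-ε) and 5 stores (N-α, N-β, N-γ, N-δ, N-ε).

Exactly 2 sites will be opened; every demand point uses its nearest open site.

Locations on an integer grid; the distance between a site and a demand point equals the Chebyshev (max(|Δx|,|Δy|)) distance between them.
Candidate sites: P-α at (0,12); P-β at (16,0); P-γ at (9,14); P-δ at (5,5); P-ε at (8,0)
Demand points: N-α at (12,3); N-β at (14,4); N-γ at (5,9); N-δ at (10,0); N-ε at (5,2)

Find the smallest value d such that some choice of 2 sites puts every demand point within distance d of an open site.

5

Open {P-β, P-δ}.
  Farthest demand point is N-δ at distance 5 (to P-δ); all others are ≤ 5.
With {P-α, P-ε} the worst case is 6.
With {P-γ, P-ε} the worst case is 6.
No size-2 selection achieves below 5.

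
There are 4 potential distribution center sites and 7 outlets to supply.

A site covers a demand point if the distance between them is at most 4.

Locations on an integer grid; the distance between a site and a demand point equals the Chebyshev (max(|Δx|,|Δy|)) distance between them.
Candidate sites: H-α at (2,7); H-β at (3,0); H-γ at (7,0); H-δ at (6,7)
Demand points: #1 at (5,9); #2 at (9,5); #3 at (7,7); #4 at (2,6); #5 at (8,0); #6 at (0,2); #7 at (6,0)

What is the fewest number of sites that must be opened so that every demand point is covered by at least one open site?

Coverage sets (demand points within 4 of each site):
  H-α: {#1, #4}
  H-β: {#6, #7}
  H-γ: {#5, #7}
  H-δ: {#1, #2, #3, #4}
No 2 sites suffice: every size-2 union leaves at least one demand point uncovered.
But {H-β, H-γ, H-δ} covers everything, so the minimum is 3.

3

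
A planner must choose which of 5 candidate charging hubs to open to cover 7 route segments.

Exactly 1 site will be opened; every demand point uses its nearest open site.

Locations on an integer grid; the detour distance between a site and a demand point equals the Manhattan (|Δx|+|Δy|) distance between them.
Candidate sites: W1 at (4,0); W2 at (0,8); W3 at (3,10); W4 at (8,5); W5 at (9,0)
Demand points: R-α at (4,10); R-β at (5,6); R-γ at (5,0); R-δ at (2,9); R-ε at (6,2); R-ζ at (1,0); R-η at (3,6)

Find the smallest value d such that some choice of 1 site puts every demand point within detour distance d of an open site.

Open {W1}.
  Farthest demand point is R-δ at detour distance 11 (to W1); all others are ≤ 11.
With {W3} the worst case is 12.
With {W4} the worst case is 12.
No size-1 selection achieves below 11.

11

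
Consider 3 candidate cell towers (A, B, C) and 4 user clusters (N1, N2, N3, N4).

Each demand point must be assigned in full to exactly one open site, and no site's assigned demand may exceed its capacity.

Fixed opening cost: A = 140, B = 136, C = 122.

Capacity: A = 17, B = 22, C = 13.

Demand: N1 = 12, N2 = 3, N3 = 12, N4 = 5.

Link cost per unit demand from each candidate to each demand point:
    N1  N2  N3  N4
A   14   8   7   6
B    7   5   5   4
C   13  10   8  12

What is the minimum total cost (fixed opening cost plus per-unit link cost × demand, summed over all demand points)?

Open {B, C}; cheapest assignment that respects the capacities:
  B (cap 22, load 20): N1, N2, N4 — cost 12×7 + 3×5 + 5×4 = 119
  C (cap 13, load 12): N3 — cost 12×8 = 96
  Shipping 215, fixed 258 → total 473.
  Any other capacity-feasible assignment to {B, C} ships for at least 215.
Compare {A, B}: its best feasible assignment gives total 479.
Compare {A, B, C}: its best feasible assignment gives total 601.
Every other set of open sites that can feasibly serve all demand totals ≥ 479 even under its best assignment. Minimum: 473.

473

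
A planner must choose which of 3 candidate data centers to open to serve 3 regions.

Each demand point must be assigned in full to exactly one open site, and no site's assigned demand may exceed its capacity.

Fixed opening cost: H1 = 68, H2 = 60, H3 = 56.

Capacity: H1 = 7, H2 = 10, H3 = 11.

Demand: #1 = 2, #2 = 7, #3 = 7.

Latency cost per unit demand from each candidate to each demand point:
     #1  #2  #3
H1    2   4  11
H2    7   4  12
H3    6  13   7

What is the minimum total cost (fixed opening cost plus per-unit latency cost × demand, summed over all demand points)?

Open {H2, H3}; cheapest assignment that respects the capacities:
  H2 (cap 10, load 7): #2 — cost 7×4 = 28
  H3 (cap 11, load 9): #1, #3 — cost 2×6 + 7×7 = 61
  Shipping 89, fixed 116 → total 205.
  Any other capacity-feasible assignment to {H2, H3} ships for at least 89.
Compare {H1, H3}: its best feasible assignment gives total 213.
Compare {H1, H2}: its best feasible assignment gives total 247.
Every other set of open sites that can feasibly serve all demand totals ≥ 213 even under its best assignment. Minimum: 205.

205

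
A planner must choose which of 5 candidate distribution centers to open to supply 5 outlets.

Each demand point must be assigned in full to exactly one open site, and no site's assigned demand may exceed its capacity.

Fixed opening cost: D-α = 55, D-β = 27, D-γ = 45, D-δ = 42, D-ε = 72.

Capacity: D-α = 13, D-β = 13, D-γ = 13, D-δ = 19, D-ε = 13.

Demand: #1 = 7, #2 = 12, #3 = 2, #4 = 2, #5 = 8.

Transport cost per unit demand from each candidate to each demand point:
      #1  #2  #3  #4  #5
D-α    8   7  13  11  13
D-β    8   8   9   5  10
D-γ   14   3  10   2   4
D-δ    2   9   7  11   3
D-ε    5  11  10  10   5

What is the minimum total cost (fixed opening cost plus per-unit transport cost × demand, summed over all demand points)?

Open {D-γ, D-δ}; cheapest assignment that respects the capacities:
  D-γ (cap 13, load 12): #2 — cost 12×3 = 36
  D-δ (cap 19, load 19): #1, #3, #4, #5 — cost 7×2 + 2×7 + 2×11 + 8×3 = 74
  Shipping 110, fixed 87 → total 197.
  Any other capacity-feasible assignment to {D-γ, D-δ} ships for at least 110.
Compare {D-β, D-γ, D-δ}: its best feasible assignment gives total 212.
Compare {D-β, D-δ}: its best feasible assignment gives total 239.
Every other set of open sites that can feasibly serve all demand totals ≥ 212 even under its best assignment. Minimum: 197.

197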